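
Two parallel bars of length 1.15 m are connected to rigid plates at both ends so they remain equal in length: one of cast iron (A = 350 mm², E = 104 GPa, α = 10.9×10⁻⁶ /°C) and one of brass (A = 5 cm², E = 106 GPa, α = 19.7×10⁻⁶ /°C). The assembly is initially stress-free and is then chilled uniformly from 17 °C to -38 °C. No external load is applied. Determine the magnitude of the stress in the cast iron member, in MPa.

σ ≈ 29.8 MPa (compressive)

Both members must finish at the same length. With the larger α, the brass tends to over-contract; the plates restrain it, putting the brass in tension and the cast iron in compression. With no external load the two internal forces are equal and opposite, magnitude P.
Equating the net (thermal + elastic) strains gives |α₁ − α₂|·ΔT = P·[1/(A₁E₁) + 1/(A₂E₂)].
|α₁ − α₂|·ΔT = 8.8×10⁻⁶ × 55 = 0.000484.
1/(A₁E₁) + 1/(A₂E₂) = 1/(350×104×10³) + 1/(500×106×10³) = 4.634×10⁻⁸ N⁻¹.
P = 0.000484 / 4.634×10⁻⁸ = 10440 N = 10.44 kN.
σ_{cast iron} = P/A₁ = 10440/350 = 29.84 MPa, compressive.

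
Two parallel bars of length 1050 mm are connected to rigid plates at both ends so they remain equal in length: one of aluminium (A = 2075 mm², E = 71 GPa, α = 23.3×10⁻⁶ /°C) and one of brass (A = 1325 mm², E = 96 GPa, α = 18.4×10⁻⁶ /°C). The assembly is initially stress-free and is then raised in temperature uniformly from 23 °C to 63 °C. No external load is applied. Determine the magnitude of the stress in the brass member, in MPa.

The aluminium has the larger α, so on heating it would change length more than the brass if both were free. The rigid plates force a common final length, so the aluminium is put into compression and the brass into tension, with equal and opposite forces P (no external load).
Setting the final lengths equal and cancelling L: (α₁ − α₂)ΔT = P/(A₁E₁) + P/(A₂E₂).
|α₁ − α₂|·ΔT = 4.9×10⁻⁶ × 40 = 0.000196.
1/(A₁E₁) + 1/(A₂E₂) = 1/(2075×71×10³) + 1/(1325×96×10³) = 1.465×10⁻⁸ N⁻¹.
So P = 0.000196 / 1.465×10⁻⁸ = 13.38 kN.
σ_{brass} = P/A₂ = 13380/1325 = 10.1 MPa, tensile.

σ ≈ 10.1 MPa (tensile)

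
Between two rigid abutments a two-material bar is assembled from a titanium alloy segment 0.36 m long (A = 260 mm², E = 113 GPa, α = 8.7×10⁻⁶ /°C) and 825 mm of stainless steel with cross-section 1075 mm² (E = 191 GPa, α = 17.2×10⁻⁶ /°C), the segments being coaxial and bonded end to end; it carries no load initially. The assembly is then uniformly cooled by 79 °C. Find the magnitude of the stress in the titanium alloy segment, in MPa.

With the walls removed the bar would change length by δ_free = Σ αᵢΔT Lᵢ = 8.7×10⁻⁶×79×360 + 17.2×10⁻⁶×79×825 = 1.368 mm.
The rigid supports impose zero overall length change; the single axial force P common to all segments must satisfy P Σ Lᵢ/(AᵢEᵢ) = δ_free.
The series flexibility is Σ Lᵢ/(AᵢEᵢ) = 360/(260×113×10³) + 825/(1075×191×10³) = 1.627×10⁻⁵ mm/N.
So P = 1.368 / 1.627×10⁻⁵ = 84.1 kN, tensile.
σ_{titanium alloy} = P / A = 84100 / 260 = 323.5 MPa.

σ ≈ 323 MPa (tensile)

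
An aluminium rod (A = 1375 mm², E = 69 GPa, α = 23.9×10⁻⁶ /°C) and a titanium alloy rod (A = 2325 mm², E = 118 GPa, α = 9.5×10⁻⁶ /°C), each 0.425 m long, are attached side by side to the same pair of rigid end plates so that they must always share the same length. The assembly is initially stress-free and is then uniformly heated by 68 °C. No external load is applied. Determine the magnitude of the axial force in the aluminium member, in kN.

P ≈ 69 kN (compressive in the aluminium)

Equilibrium of a rigid end plate with no external load gives equal and opposite internal forces ±P in the two members. Since α_{aluminium} > α_{titanium alloy}, heating drives the aluminium into compression and the titanium alloy into tension.
Equating the net (thermal + elastic) strains gives |α₁ − α₂|·ΔT = P·[1/(A₁E₁) + 1/(A₂E₂)].
|α₁ − α₂|·ΔT = 14.4×10⁻⁶ × 68 = 0.0009792.
1/(A₁E₁) + 1/(A₂E₂) = 1/(1375×69×10³) + 1/(2325×118×10³) = 1.419×10⁻⁸ N⁻¹.
So P = 0.0009792 / 1.419×10⁻⁸ = 69.03 kN.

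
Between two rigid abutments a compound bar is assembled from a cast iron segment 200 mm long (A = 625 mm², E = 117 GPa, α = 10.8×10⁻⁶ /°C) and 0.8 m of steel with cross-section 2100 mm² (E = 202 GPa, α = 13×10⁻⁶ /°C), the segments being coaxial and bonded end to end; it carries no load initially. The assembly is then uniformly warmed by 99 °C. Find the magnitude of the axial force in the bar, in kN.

Free thermal expansion of the whole bar: Σ αᵢΔT Lᵢ = 10.8×10⁻⁶×99×200 + 13×10⁻⁶×99×800 = 1.243 mm.
Since the ends are fixed, an axial force P builds up, equal in every segment, with P · Σ Lᵢ/(AᵢEᵢ) = δ_free.
Σ Lᵢ/(AᵢEᵢ) = 200/(625×117×10³) + 800/(2100×202×10³) = 4.621×10⁻⁶ mm/N.
Hence P = δ_free / Σ(L/AE) = 1.243/4.621×10⁻⁶ = 269.1 kN (compressive).

P ≈ 269 kN (compressive)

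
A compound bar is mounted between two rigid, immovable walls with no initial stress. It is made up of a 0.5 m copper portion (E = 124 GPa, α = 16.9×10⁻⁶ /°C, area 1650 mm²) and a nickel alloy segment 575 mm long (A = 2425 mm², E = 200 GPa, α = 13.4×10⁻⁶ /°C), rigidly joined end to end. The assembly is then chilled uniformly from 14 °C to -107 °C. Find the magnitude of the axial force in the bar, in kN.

Free thermal contraction of the whole bar: Σ αᵢΔT Lᵢ = 16.9×10⁻⁶×121×500 + 13.4×10⁻⁶×121×575 = 1.955 mm.
The walls prevent any net length change, so an axial force P (same in every segment) develops. Compatibility: P · Σ Lᵢ/(AᵢEᵢ) = δ_free.
The series flexibility is Σ Lᵢ/(AᵢEᵢ) = 500/(1650×124×10³) + 575/(2425×200×10³) = 3.629×10⁻⁶ mm/N.
So P = 1.955 / 3.629×10⁻⁶ = 538.6 kN, tensile.

P ≈ 539 kN (tensile)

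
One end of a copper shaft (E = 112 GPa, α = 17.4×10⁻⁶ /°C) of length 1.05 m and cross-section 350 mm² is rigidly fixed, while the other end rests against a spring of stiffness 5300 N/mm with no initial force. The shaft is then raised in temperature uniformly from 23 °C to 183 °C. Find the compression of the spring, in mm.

Free thermal expansion: δ_free = αΔT L = 17.4×10⁻⁶ × 160 × 1050 = 2.923 mm.
With a force P in the spring, the elastic change of the shaft is PL/(AE) and that of the spring is P/k; compatibility requires their sum to equal δ_free.
So P = δ_free / [L/(AE) + 1/k] = 2.923 / [ 1050/(350×112×10³) + 1/(5300) ].
P = 2.923 / 0.0002155 = 13570 N.
Spring compression = P/k = 13570/(5300) = 2.56 mm.

δ ≈ 2.56 mm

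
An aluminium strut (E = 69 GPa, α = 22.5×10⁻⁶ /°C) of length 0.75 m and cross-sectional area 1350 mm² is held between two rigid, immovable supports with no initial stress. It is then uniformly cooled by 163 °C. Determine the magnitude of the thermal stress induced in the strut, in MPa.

σ ≈ 253 MPa (tensile)

Because both ends are immovable the net strain is zero, and the suppressed thermal strain is αΔT = 22.5×10⁻⁶ × 163 = 3667.5×10⁻⁶.
σ = EαΔT = 69×10³ × 22.5×10⁻⁶ × 163 = 253.1 MPa (tensile; the strut is trying to contract).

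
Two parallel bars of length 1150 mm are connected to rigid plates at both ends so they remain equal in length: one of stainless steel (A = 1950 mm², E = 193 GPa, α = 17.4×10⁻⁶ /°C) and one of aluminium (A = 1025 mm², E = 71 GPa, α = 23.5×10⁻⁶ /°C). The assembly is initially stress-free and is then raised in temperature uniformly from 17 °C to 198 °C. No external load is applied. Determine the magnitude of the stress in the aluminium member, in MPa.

The aluminium has the larger α, so on heating it would change length more than the stainless steel if both were free. The rigid plates force a common final length, so the aluminium is put into compression and the stainless steel into tension, with equal and opposite forces P (no external load).
Equating the net (thermal + elastic) strains gives |α₁ − α₂|·ΔT = P·[1/(A₁E₁) + 1/(A₂E₂)].
|α₁ − α₂|·ΔT = 6.1×10⁻⁶ × 181 = 0.001104.
1/(A₁E₁) + 1/(A₂E₂) = 1/(1950×193×10³) + 1/(1025×71×10³) = 1.64×10⁻⁸ N⁻¹.
P = 0.001104 / 1.64×10⁻⁸ = 67330 N = 67.33 kN.
σ_{aluminium} = P/A₂ = 67330/1025 = 65.69 MPa, compressive.

σ ≈ 65.7 MPa (compressive)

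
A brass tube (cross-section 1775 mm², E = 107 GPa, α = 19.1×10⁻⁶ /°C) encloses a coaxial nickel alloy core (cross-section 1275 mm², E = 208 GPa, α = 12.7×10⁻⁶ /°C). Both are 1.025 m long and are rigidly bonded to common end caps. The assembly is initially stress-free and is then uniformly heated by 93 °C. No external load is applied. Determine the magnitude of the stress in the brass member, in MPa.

Equilibrium of a rigid end plate with no external load gives equal and opposite internal forces ±P in the two members. Since α_{brass} > α_{nickel alloy}, heating drives the brass into compression and the nickel alloy into tension.
Setting the final lengths equal and cancelling L: (α₁ − α₂)ΔT = P/(A₁E₁) + P/(A₂E₂).
|α₁ − α₂|·ΔT = 6.4×10⁻⁶ × 93 = 0.0005952.
1/(A₁E₁) + 1/(A₂E₂) = 1/(1775×107×10³) + 1/(1275×208×10³) = 9.036×10⁻⁹ N⁻¹.
So P = 0.0005952 / 9.036×10⁻⁹ = 65.87 kN.
σ_{brass} = P/A₁ = 65870/1775 = 37.11 MPa, compressive.

σ ≈ 37.1 MPa (compressive)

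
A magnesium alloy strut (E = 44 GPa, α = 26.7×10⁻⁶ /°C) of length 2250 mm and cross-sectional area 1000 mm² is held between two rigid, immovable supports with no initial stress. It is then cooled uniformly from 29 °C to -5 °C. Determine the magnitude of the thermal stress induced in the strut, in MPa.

Because both ends are immovable the net strain is zero, and the suppressed thermal strain is αΔT = 26.7×10⁻⁶ × 34 = 907.8×10⁻⁶.
Hence σ = E·αΔT = 44×10³ × 907.8×10⁻⁶ = 39.94 MPa, tensile.

σ ≈ 39.9 MPa (tensile)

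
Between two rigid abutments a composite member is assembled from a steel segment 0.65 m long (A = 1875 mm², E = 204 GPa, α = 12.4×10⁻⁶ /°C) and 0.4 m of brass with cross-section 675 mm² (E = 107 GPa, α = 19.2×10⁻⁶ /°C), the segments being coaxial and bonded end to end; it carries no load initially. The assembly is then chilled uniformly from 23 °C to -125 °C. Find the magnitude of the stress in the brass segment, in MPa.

σ ≈ 477 MPa (tensile)

With the walls removed the bar would change length by δ_free = Σ αᵢΔT Lᵢ = 12.4×10⁻⁶×148×650 + 19.2×10⁻⁶×148×400 = 2.33 mm.
Since the ends are fixed, an axial force P builds up, equal in every segment, with P · Σ Lᵢ/(AᵢEᵢ) = δ_free.
Σ Lᵢ/(AᵢEᵢ) = 650/(1875×204×10³) + 400/(675×107×10³) = 7.238×10⁻⁶ mm/N.
Hence P = δ_free / Σ(L/AE) = 2.33/7.238×10⁻⁶ = 321.9 kN (tensile).
σ_{brass} = P / A = 321900 / 675 = 476.8 MPa.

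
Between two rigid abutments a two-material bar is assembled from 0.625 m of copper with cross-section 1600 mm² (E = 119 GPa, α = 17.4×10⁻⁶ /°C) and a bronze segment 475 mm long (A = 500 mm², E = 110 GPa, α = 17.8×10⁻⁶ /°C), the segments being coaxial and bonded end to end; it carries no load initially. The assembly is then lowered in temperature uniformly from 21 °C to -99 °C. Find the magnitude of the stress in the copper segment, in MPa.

Free thermal contraction of the whole bar: Σ αᵢΔT Lᵢ = 17.4×10⁻⁶×120×625 + 17.8×10⁻⁶×120×475 = 2.32 mm.
The rigid supports impose zero overall length change; the single axial force P common to all segments must satisfy P Σ Lᵢ/(AᵢEᵢ) = δ_free.
Σ Lᵢ/(AᵢEᵢ) = 625/(1600×119×10³) + 475/(500×110×10³) = 1.192×10⁻⁵ mm/N.
P = 2.32 / 1.192×10⁻⁵ = 194600 N = 194.6 kN, tensile.
σ_{copper} = P / A = 194600 / 1600 = 121.6 MPa.

σ ≈ 122 MPa (tensile)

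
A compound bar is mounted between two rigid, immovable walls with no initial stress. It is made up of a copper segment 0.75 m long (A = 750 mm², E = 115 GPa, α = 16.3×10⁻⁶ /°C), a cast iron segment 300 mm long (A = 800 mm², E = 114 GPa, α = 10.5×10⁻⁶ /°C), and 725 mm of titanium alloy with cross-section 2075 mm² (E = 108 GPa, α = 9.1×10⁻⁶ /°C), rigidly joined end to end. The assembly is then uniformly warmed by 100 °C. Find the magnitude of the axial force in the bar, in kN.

P ≈ 144 kN (compressive)

If the supports were absent, the total length change would be Σ αᵢΔT Lᵢ = 16.3×10⁻⁶×100×750 + 10.5×10⁻⁶×100×300 + 9.1×10⁻⁶×100×725 = 2.197 mm.
The walls prevent any net length change, so an axial force P (same in every segment) develops. Compatibility: P · Σ Lᵢ/(AᵢEᵢ) = δ_free.
The series flexibility is Σ Lᵢ/(AᵢEᵢ) = 750/(750×115×10³) + 300/(800×114×10³) + 725/(2075×108×10³) = 1.522×10⁻⁵ mm/N.
Hence P = δ_free / Σ(L/AE) = 2.197/1.522×10⁻⁵ = 144.4 kN (compressive).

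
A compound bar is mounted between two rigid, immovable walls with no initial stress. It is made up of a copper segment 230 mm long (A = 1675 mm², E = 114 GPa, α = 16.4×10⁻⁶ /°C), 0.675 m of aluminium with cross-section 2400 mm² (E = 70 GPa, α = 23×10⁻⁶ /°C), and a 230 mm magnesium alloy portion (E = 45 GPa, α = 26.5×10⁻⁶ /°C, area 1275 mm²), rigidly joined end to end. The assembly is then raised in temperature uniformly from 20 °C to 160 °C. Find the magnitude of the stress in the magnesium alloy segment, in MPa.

If the supports were absent, the total length change would be Σ αᵢΔT Lᵢ = 16.4×10⁻⁶×140×230 + 23×10⁻⁶×140×675 + 26.5×10⁻⁶×140×230 = 3.555 mm.
The rigid supports impose zero overall length change; the single axial force P common to all segments must satisfy P Σ Lᵢ/(AᵢEᵢ) = δ_free.
The series flexibility is Σ Lᵢ/(AᵢEᵢ) = 230/(1675×114×10³) + 675/(2400×70×10³) + 230/(1275×45×10³) = 9.231×10⁻⁶ mm/N.
Hence P = δ_free / Σ(L/AE) = 3.555/9.231×10⁻⁶ = 385.1 kN (compressive).
σ_{magnesium alloy} = P / A = 385100 / 1275 = 302 MPa.

σ ≈ 302 MPa (compressive)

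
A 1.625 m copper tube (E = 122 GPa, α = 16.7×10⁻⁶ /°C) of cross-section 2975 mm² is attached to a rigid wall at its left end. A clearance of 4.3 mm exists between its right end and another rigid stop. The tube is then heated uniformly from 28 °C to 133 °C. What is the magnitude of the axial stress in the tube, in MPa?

σ ≈ 0 MPa

Free thermal elongation = αΔT L = 16.7×10⁻⁶ × 105 × 1625 = 2.849 mm.
Since δ_free = 2.85 mm is less than the 4.3 mm gap, the tube never touches the wall. No axial force develops.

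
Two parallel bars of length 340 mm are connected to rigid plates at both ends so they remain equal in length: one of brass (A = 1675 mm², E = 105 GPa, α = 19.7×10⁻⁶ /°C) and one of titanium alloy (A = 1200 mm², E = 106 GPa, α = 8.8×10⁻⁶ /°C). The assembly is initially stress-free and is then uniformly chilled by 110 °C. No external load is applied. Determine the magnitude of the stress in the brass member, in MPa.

Equilibrium of a rigid end plate with no external load gives equal and opposite internal forces ±P in the two members. Since α_{brass} > α_{titanium alloy}, cooling drives the brass into tension and the titanium alloy into compression.
Equating the net (thermal + elastic) strains gives |α₁ − α₂|·ΔT = P·[1/(A₁E₁) + 1/(A₂E₂)].
|α₁ − α₂|·ΔT = 10.9×10⁻⁶ × 110 = 0.001199.
1/(A₁E₁) + 1/(A₂E₂) = 1/(1675×105×10³) + 1/(1200×106×10³) = 1.355×10⁻⁸ N⁻¹.
P = 0.001199 / 1.355×10⁻⁸ = 88500 N = 88.5 kN.
σ_{brass} = P/A₁ = 88500/1675 = 52.84 MPa, tensile.

σ ≈ 52.8 MPa (tensile)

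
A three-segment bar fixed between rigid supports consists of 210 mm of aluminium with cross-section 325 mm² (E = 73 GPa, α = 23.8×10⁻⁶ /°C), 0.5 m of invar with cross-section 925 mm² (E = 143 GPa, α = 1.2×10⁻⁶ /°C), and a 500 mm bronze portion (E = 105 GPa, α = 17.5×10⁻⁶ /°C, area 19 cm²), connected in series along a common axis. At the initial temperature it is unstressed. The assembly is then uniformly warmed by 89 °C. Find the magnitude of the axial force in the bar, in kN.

P ≈ 84.4 kN (compressive)

With the walls removed the bar would change length by δ_free = Σ αᵢΔT Lᵢ = 23.8×10⁻⁶×89×210 + 1.2×10⁻⁶×89×500 + 17.5×10⁻⁶×89×500 = 1.277 mm.
The walls prevent any net length change, so an axial force P (same in every segment) develops. Compatibility: P · Σ Lᵢ/(AᵢEᵢ) = δ_free.
The series flexibility is Σ Lᵢ/(AᵢEᵢ) = 210/(325×73×10³) + 500/(925×143×10³) + 500/(1900×105×10³) = 1.514×10⁻⁵ mm/N.
Hence P = δ_free / Σ(L/AE) = 1.277/1.514×10⁻⁵ = 84.36 kN (compressive).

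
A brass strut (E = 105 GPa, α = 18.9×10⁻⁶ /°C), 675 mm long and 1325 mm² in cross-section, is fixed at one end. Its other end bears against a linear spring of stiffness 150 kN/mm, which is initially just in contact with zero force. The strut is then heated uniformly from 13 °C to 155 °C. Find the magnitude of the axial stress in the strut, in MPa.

Free thermal expansion: δ_free = αΔT L = 18.9×10⁻⁶ × 142 × 675 = 1.812 mm.
With a force P in the spring, the elastic change of the strut is PL/(AE) and that of the spring is P/k; compatibility requires their sum to equal δ_free.
So P = δ_free / [L/(AE) + 1/k] = 1.812 / [ 675/(1325×105×10³) + 1/(150×10³) ].
P = 1.812 / 1.152×10⁻⁵ = 157300 N.
σ = P/A = 157300/1325 = 118.7 MPa.

σ ≈ 119 MPa (compressive)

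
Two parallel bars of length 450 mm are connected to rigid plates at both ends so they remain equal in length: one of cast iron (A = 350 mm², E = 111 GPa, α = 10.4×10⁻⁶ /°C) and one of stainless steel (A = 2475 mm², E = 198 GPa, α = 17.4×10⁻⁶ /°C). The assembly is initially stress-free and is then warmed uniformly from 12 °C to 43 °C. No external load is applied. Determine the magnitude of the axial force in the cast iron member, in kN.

Equilibrium of a rigid end plate with no external load gives equal and opposite internal forces ±P in the two members. Since α_{stainless steel} > α_{cast iron}, heating drives the stainless steel into compression and the cast iron into tension.
Compatibility of the two members (thermal + elastic change equal): (α₁ − α₂)ΔT = P·[1/(A₁E₁) + 1/(A₂E₂)].
|α₁ − α₂|·ΔT = 7×10⁻⁶ × 31 = 0.000217.
1/(A₁E₁) + 1/(A₂E₂) = 1/(350×111×10³) + 1/(2475×198×10³) = 2.778×10⁻⁸ N⁻¹.
So P = 0.000217 / 2.778×10⁻⁸ = 7.811 kN.

P ≈ 7.81 kN (tensile in the cast iron)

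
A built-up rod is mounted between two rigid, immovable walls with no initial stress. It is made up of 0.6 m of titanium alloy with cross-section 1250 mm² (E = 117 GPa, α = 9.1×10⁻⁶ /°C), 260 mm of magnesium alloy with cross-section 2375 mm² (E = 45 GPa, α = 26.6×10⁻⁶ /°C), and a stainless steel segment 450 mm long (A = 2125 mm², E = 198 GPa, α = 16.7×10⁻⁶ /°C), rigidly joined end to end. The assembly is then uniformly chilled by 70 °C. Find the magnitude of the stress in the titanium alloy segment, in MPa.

With the walls removed the bar would change length by δ_free = Σ αᵢΔT Lᵢ = 9.1×10⁻⁶×70×600 + 26.6×10⁻⁶×70×260 + 16.7×10⁻⁶×70×450 = 1.392 mm.
Since the ends are fixed, an axial force P builds up, equal in every segment, with P · Σ Lᵢ/(AᵢEᵢ) = δ_free.
Σ Lᵢ/(AᵢEᵢ) = 600/(1250×117×10³) + 260/(2375×45×10³) + 450/(2125×198×10³) = 7.605×10⁻⁶ mm/N.
Hence P = δ_free / Σ(L/AE) = 1.392/7.605×10⁻⁶ = 183.1 kN (tensile).
σ_{titanium alloy} = P / A = 183100 / 1250 = 146.5 MPa.

σ ≈ 146 MPa (tensile)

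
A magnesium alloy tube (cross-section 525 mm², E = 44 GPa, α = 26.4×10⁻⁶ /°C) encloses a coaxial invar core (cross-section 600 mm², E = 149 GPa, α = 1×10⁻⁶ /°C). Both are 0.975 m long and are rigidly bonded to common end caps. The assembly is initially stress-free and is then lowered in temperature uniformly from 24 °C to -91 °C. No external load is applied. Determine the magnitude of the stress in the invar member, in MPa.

Both members must finish at the same length. With the larger α, the magnesium alloy tends to over-contract; the plates restrain it, putting the magnesium alloy in tension and the invar in compression. With no external load the two internal forces are equal and opposite, magnitude P.
Compatibility of the two members (thermal + elastic change equal): (α₁ − α₂)ΔT = P·[1/(A₁E₁) + 1/(A₂E₂)].
|α₁ − α₂|·ΔT = 25.4×10⁻⁶ × 115 = 0.002921.
1/(A₁E₁) + 1/(A₂E₂) = 1/(525×44×10³) + 1/(600×149×10³) = 5.448×10⁻⁸ N⁻¹.
So P = 0.002921 / 5.448×10⁻⁸ = 53.62 kN.
σ_{invar} = P/A₂ = 53620/600 = 89.37 MPa, compressive.

σ ≈ 89.4 MPa (compressive)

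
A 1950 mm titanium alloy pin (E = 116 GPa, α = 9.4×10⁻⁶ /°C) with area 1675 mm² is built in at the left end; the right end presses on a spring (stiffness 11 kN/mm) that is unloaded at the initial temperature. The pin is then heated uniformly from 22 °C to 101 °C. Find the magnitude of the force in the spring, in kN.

P ≈ 14.3 kN

The unrestrained thermal change is αΔT L = 9.4×10⁻⁶ × 79 × 1950 = 1.448 mm.
Let P be the compressive force at the spring. The pin shortens elastically by PL/(AE) and the spring compresses by P/k; together these equal δ_free.
So P = δ_free / [L/(AE) + 1/k] = 1.448 / [ 1950/(1675×116×10³) + 1/(11×10³) ].
P = 1.448 / 0.0001009 = 14350 N.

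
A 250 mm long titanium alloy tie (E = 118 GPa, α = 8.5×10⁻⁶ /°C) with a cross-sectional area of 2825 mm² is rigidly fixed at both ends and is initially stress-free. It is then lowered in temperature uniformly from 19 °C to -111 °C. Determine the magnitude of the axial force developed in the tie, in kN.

The ends cannot move, so σ = EαΔT = 118×10³ × 8.5×10⁻⁶ × 130 = 130.4 MPa.
Then P = σA = 130.4 × 2825 mm² = 368.4 kN, tensile.

P ≈ 368 kN (tensile)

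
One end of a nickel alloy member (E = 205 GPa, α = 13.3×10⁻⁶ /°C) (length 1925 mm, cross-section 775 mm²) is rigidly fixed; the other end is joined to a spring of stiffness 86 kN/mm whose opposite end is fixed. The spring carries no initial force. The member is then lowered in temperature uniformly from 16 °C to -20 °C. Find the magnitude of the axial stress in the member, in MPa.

σ ≈ 50.1 MPa (tensile)

If the spring were absent the member would shorten by αΔT L = 13.3×10⁻⁶ × 36 × 1925 = 0.9217 mm.
Let P be the tensile force in the spring. The member extends elastically by PL/(AE) and the spring stretches by P/k; together these equal δ_free.
So P = δ_free / [L/(AE) + 1/k] = 0.9217 / [ 1925/(775×205×10³) + 1/(86×10³) ].
P = 0.9217 / 2.374×10⁻⁵ = 38820 N.
σ = P/A = 38820/775 = 50.09 MPa.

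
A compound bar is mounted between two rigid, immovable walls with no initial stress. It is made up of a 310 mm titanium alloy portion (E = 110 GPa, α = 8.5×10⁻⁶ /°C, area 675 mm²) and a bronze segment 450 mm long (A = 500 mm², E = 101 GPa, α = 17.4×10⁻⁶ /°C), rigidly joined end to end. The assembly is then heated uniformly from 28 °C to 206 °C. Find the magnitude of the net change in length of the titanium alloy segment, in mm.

|ΔL| ≈ 0.125 mm

With the walls removed the bar would change length by δ_free = Σ αᵢΔT Lᵢ = 8.5×10⁻⁶×178×310 + 17.4×10⁻⁶×178×450 = 1.863 mm.
The rigid supports impose zero overall length change; the single axial force P common to all segments must satisfy P Σ Lᵢ/(AᵢEᵢ) = δ_free.
Σ Lᵢ/(AᵢEᵢ) = 310/(675×110×10³) + 450/(500×101×10³) = 1.309×10⁻⁵ mm/N.
Hence P = δ_free / Σ(L/AE) = 1.863/1.309×10⁻⁵ = 142.3 kN (compressive).
For the titanium alloy segment, free thermal change = 8.5×10⁻⁶×178×310 = 0.469 mm and elastic change from P = 142300×310/(675×110×10³) = 0.5943 mm; these oppose, so the net change is 0.125 mm (segment shortens).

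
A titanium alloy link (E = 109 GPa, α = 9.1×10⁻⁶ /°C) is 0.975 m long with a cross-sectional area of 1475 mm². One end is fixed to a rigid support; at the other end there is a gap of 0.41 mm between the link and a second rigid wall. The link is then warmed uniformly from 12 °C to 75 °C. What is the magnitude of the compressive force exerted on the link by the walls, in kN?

If the wall were absent the link would grow by αΔT L = 9.1×10⁻⁶ × 63 × 975 = 0.559 mm.
The gap closes (δ_free > 0.41 mm) and the wall then resists a further 0.559 − 0.41 = 0.149 mm of expansion.
So σ = E(δ_free − g)/L = 109×10³ × 0.149/975 = 16.65 MPa.
P = σA = 16.65 × 1475 = 24.56 kN.

P ≈ 24.6 kN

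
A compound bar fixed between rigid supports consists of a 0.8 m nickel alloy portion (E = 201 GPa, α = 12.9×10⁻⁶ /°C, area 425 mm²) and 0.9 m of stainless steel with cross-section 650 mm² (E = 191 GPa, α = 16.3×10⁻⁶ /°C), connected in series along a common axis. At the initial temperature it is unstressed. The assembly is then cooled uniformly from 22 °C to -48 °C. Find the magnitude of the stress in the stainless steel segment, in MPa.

Free thermal contraction of the whole bar: Σ αᵢΔT Lᵢ = 12.9×10⁻⁶×70×800 + 16.3×10⁻⁶×70×900 = 1.749 mm.
The walls prevent any net length change, so an axial force P (same in every segment) develops. Compatibility: P · Σ Lᵢ/(AᵢEᵢ) = δ_free.
The series flexibility is Σ Lᵢ/(AᵢEᵢ) = 800/(425×201×10³) + 900/(650×191×10³) = 1.661×10⁻⁵ mm/N.
Hence P = δ_free / Σ(L/AE) = 1.749/1.661×10⁻⁵ = 105.3 kN (tensile).
σ_{stainless steel} = P / A = 105300 / 650 = 162 MPa.

σ ≈ 162 MPa (tensile)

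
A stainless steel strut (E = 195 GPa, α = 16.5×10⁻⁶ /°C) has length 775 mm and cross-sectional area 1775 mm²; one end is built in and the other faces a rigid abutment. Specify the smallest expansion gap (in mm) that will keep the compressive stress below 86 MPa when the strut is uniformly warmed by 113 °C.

Free expansion if unrestrained: δ_free = αΔT L = 16.5×10⁻⁶ × 113 × 775 = 1.445 mm.
At the allowable stress the elastic shortening the wall may impose is σL/E = 86 × 775 / (195×10³) = 0.3418 mm.
So the gap has to take up the difference, g_min = δ_free − σL/E = 1.445 − 0.3418 = 1.103 mm.

g ≈ 1.1 mm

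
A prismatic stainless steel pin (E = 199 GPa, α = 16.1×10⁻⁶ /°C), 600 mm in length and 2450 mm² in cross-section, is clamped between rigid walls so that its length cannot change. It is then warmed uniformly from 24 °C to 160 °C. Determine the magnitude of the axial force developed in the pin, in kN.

P ≈ 1070 kN (compressive)

Full restraint means ε = 0, so the stress is σ = EαΔT = 199×10³ × 16.1×10⁻⁶ × 136 = 435.7 MPa.
P = AEαΔT = 2450 × 199×10³ × 16.1×10⁻⁶ × 136 = 1068 kN (compressive).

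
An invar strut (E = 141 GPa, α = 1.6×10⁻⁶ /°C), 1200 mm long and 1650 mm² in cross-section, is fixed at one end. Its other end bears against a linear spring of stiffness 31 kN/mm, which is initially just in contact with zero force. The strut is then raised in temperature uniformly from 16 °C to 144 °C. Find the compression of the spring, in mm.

δ ≈ 0.212 mm

If the spring were absent the strut would lengthen by αΔT L = 1.6×10⁻⁶ × 128 × 1200 = 0.2458 mm.
Let P be the compressive force at the spring. The strut shortens elastically by PL/(AE) and the spring compresses by P/k; together these equal δ_free.
So P = δ_free / [L/(AE) + 1/k] = 0.2458 / [ 1200/(1650×141×10³) + 1/(31×10³) ].
P = 0.2458 / 3.742×10⁻⁵ = 6568 N.
Spring compression = P/k = 6568/(31×10³) = 0.2119 mm.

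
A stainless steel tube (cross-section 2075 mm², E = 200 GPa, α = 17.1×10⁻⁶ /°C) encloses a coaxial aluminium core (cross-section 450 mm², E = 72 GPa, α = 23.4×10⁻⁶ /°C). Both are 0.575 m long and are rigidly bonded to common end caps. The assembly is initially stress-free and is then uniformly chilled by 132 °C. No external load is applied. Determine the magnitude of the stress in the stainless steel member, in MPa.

The aluminium has the larger α, so on cooling it would change length more than the stainless steel if both were free. The rigid plates force a common final length, so the aluminium is put into tension and the stainless steel into compression, with equal and opposite forces P (no external load).
Compatibility of the two members (thermal + elastic change equal): (α₁ − α₂)ΔT = P·[1/(A₁E₁) + 1/(A₂E₂)].
|α₁ − α₂|·ΔT = 6.3×10⁻⁶ × 132 = 0.0008316.
1/(A₁E₁) + 1/(A₂E₂) = 1/(2075×200×10³) + 1/(450×72×10³) = 3.327×10⁻⁸ N⁻¹.
P = 0.0008316 / 3.327×10⁻⁸ = 24990 N = 24.99 kN.
σ_{stainless steel} = P/A₁ = 24990/2075 = 12.04 MPa, compressive.

σ ≈ 12 MPa (compressive)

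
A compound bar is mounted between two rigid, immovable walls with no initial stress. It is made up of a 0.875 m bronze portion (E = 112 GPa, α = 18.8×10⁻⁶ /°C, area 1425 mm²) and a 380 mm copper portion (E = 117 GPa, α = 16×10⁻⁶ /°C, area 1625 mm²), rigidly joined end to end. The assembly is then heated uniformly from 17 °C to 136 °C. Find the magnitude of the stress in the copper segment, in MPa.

With the walls removed the bar would change length by δ_free = Σ αᵢΔT Lᵢ = 18.8×10⁻⁶×119×875 + 16×10⁻⁶×119×380 = 2.681 mm.
The walls prevent any net length change, so an axial force P (same in every segment) develops. Compatibility: P · Σ Lᵢ/(AᵢEᵢ) = δ_free.
Σ Lᵢ/(AᵢEᵢ) = 875/(1425×112×10³) + 380/(1625×117×10³) = 7.481×10⁻⁶ mm/N.
P = 2.681 / 7.481×10⁻⁶ = 358400 N = 358.4 kN, compressive.
σ_{copper} = P / A = 358400 / 1625 = 220.5 MPa.

σ ≈ 221 MPa (compressive)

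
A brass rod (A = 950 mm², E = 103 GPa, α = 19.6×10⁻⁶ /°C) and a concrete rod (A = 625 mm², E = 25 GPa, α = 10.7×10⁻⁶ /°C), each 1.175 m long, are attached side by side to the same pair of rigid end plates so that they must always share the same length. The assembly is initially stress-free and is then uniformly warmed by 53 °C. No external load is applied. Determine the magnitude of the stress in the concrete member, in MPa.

The brass has the larger α, so on heating it would change length more than the concrete if both were free. The rigid plates force a common final length, so the brass is put into compression and the concrete into tension, with equal and opposite forces P (no external load).
Compatibility of the two members (thermal + elastic change equal): (α₁ − α₂)ΔT = P·[1/(A₁E₁) + 1/(A₂E₂)].
|α₁ − α₂|·ΔT = 8.9×10⁻⁶ × 53 = 0.0004717.
1/(A₁E₁) + 1/(A₂E₂) = 1/(950×103×10³) + 1/(625×25×10³) = 7.422×10⁻⁸ N⁻¹.
So P = 0.0004717 / 7.422×10⁻⁸ = 6.355 kN.
σ_{concrete} = P/A₂ = 6355/625 = 10.17 MPa, tensile.

σ ≈ 10.2 MPa (tensile)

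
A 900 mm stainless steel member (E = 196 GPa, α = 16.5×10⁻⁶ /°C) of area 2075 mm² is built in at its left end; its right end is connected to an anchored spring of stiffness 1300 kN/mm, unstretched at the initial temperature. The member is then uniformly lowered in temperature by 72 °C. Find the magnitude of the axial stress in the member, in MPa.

σ ≈ 173 MPa (tensile)

Free thermal contraction: δ_free = αΔT L = 16.5×10⁻⁶ × 72 × 900 = 1.069 mm.
With a force P in the spring, the elastic change of the member is PL/(AE) and that of the spring is P/k; compatibility requires their sum to equal δ_free.
So P = δ_free / [L/(AE) + 1/k] = 1.069 / [ 900/(2075×196×10³) + 1/(1300×10³) ].
P = 1.069 / 2.982×10⁻⁶ = 358500 N.
σ = P/A = 358500/2075 = 172.8 MPa.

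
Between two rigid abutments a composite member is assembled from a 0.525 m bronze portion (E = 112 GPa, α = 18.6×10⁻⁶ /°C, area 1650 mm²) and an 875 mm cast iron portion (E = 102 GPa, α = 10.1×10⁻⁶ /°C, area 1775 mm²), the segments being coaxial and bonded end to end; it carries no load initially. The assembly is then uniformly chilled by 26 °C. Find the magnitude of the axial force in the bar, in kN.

P ≈ 63 kN (tensile)

If the supports were absent, the total length change would be Σ αᵢΔT Lᵢ = 18.6×10⁻⁶×26×525 + 10.1×10⁻⁶×26×875 = 0.4837 mm.
Since the ends are fixed, an axial force P builds up, equal in every segment, with P · Σ Lᵢ/(AᵢEᵢ) = δ_free.
The series flexibility is Σ Lᵢ/(AᵢEᵢ) = 525/(1650×112×10³) + 875/(1775×102×10³) = 7.674×10⁻⁶ mm/N.
P = 0.4837 / 7.674×10⁻⁶ = 63030 N = 63.03 kN, tensile.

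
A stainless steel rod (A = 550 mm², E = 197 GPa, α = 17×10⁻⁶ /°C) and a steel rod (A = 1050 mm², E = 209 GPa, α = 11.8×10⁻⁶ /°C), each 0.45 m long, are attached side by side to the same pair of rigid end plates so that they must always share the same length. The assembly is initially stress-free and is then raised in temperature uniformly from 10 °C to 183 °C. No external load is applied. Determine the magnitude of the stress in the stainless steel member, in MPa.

σ ≈ 119 MPa (compressive)

Equilibrium of a rigid end plate with no external load gives equal and opposite internal forces ±P in the two members. Since α_{stainless steel} > α_{steel}, heating drives the stainless steel into compression and the steel into tension.
Setting the final lengths equal and cancelling L: (α₁ − α₂)ΔT = P/(A₁E₁) + P/(A₂E₂).
|α₁ − α₂|·ΔT = 5.2×10⁻⁶ × 173 = 0.0008996.
1/(A₁E₁) + 1/(A₂E₂) = 1/(550×197×10³) + 1/(1050×209×10³) = 1.379×10⁻⁸ N⁻¹.
So P = 0.0008996 / 1.379×10⁻⁸ = 65.25 kN.
σ_{stainless steel} = P/A₁ = 65250/550 = 118.6 MPa, compressive.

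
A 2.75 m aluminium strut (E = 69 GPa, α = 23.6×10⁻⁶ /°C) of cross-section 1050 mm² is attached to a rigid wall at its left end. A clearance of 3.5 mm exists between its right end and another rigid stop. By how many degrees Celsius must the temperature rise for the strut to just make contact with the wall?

Contact occurs when the free expansion equals the gap: αΔT L = 3.5 mm.
ΔT = 3.5 / (23.6×10⁻⁶ × 2750) = 53.93 °C.

ΔT ≈ 53.9 °C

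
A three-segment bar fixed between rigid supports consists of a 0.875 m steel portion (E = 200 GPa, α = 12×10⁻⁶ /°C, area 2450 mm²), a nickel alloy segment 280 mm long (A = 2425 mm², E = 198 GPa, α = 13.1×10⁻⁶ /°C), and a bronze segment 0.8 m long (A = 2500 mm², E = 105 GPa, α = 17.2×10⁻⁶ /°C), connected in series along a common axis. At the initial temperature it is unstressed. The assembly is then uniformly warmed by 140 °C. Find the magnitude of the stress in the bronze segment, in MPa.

With the walls removed the bar would change length by δ_free = Σ αᵢΔT Lᵢ = 12×10⁻⁶×140×875 + 13.1×10⁻⁶×140×280 + 17.2×10⁻⁶×140×800 = 3.91 mm.
The rigid supports impose zero overall length change; the single axial force P common to all segments must satisfy P Σ Lᵢ/(AᵢEᵢ) = δ_free.
Σ Lᵢ/(AᵢEᵢ) = 875/(2450×200×10³) + 280/(2425×198×10³) + 800/(2500×105×10³) = 5.416×10⁻⁶ mm/N.
So P = 3.91 / 5.416×10⁻⁶ = 721.9 kN, compressive.
σ_{bronze} = P / A = 721900 / 2500 = 288.7 MPa.

σ ≈ 289 MPa (compressive)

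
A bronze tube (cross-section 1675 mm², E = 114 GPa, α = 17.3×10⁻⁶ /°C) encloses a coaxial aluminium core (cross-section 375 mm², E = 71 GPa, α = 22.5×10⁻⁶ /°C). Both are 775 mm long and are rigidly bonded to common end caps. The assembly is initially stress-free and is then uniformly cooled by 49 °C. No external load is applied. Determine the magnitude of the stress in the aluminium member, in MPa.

Both members must finish at the same length. With the larger α, the aluminium tends to over-contract; the plates restrain it, putting the aluminium in tension and the bronze in compression. With no external load the two internal forces are equal and opposite, magnitude P.
Setting the final lengths equal and cancelling L: (α₁ − α₂)ΔT = P/(A₁E₁) + P/(A₂E₂).
|α₁ − α₂|·ΔT = 5.2×10⁻⁶ × 49 = 0.0002548.
1/(A₁E₁) + 1/(A₂E₂) = 1/(1675×114×10³) + 1/(375×71×10³) = 4.28×10⁻⁸ N⁻¹.
P = 0.0002548 / 4.28×10⁻⁸ = 5954 N = 5.954 kN.
σ_{aluminium} = P/A₂ = 5954/375 = 15.88 MPa, tensile.

σ ≈ 15.9 MPa (tensile)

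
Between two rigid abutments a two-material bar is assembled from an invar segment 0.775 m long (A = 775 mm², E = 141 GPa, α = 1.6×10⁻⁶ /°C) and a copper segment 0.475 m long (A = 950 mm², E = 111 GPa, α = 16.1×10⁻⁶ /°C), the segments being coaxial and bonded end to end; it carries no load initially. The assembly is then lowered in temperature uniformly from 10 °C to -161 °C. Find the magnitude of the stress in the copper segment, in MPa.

With the walls removed the bar would change length by δ_free = Σ αᵢΔT Lᵢ = 1.6×10⁻⁶×171×775 + 16.1×10⁻⁶×171×475 = 1.52 mm.
Since the ends are fixed, an axial force P builds up, equal in every segment, with P · Σ Lᵢ/(AᵢEᵢ) = δ_free.
The series flexibility is Σ Lᵢ/(AᵢEᵢ) = 775/(775×141×10³) + 475/(950×111×10³) = 1.16×10⁻⁵ mm/N.
P = 1.52 / 1.16×10⁻⁵ = 131100 N = 131.1 kN, tensile.
σ_{copper} = P / A = 131100 / 950 = 137.9 MPa.

σ ≈ 138 MPa (tensile)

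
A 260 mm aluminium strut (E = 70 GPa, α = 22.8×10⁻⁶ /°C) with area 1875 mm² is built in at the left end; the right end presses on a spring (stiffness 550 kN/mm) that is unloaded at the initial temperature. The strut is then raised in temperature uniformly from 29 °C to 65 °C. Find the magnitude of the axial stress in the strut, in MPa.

σ ≈ 30 MPa (compressive)

Free thermal expansion: δ_free = αΔT L = 22.8×10⁻⁶ × 36 × 260 = 0.2134 mm.
Let P be the compressive force at the spring. The strut shortens elastically by PL/(AE) and the spring compresses by P/k; together these equal δ_free.
So P = δ_free / [L/(AE) + 1/k] = 0.2134 / [ 260/(1875×70×10³) + 1/(550×10³) ].
P = 0.2134 / 3.799×10⁻⁶ = 56170 N.
σ = P/A = 56170/1875 = 29.96 MPa.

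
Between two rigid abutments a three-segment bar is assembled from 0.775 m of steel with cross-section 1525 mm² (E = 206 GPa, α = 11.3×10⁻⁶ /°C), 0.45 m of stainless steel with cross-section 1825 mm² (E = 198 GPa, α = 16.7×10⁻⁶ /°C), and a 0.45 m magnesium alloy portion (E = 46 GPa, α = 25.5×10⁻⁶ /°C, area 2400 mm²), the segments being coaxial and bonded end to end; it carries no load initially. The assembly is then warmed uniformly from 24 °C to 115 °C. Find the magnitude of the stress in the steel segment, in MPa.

If the supports were absent, the total length change would be Σ αᵢΔT Lᵢ = 11.3×10⁻⁶×91×775 + 16.7×10⁻⁶×91×450 + 25.5×10⁻⁶×91×450 = 2.525 mm.
Since the ends are fixed, an axial force P builds up, equal in every segment, with P · Σ Lᵢ/(AᵢEᵢ) = δ_free.
The series flexibility is Σ Lᵢ/(AᵢEᵢ) = 775/(1525×206×10³) + 450/(1825×198×10³) + 450/(2400×46×10³) = 7.788×10⁻⁶ mm/N.
P = 2.525 / 7.788×10⁻⁶ = 324200 N = 324.2 kN, compressive.
σ_{steel} = P / A = 324200 / 1525 = 212.6 MPa.

σ ≈ 213 MPa (compressive)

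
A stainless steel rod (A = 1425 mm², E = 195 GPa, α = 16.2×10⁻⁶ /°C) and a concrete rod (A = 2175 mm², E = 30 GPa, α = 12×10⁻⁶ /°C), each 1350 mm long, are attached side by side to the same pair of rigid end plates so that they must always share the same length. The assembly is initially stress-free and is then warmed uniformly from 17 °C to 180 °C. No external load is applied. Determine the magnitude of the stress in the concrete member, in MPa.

σ ≈ 16.6 MPa (tensile)

Both members must finish at the same length. With the larger α, the stainless steel tends to over-expand; the plates restrain it, putting the stainless steel in compression and the concrete in tension. With no external load the two internal forces are equal and opposite, magnitude P.
Setting the final lengths equal and cancelling L: (α₁ − α₂)ΔT = P/(A₁E₁) + P/(A₂E₂).
|α₁ − α₂|·ΔT = 4.2×10⁻⁶ × 163 = 0.0006846.
1/(A₁E₁) + 1/(A₂E₂) = 1/(1425×195×10³) + 1/(2175×30×10³) = 1.892×10⁻⁸ N⁻¹.
P = 0.0006846 / 1.892×10⁻⁸ = 36180 N = 36.18 kN.
σ_{concrete} = P/A₂ = 36180/2175 = 16.63 MPa, tensile.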